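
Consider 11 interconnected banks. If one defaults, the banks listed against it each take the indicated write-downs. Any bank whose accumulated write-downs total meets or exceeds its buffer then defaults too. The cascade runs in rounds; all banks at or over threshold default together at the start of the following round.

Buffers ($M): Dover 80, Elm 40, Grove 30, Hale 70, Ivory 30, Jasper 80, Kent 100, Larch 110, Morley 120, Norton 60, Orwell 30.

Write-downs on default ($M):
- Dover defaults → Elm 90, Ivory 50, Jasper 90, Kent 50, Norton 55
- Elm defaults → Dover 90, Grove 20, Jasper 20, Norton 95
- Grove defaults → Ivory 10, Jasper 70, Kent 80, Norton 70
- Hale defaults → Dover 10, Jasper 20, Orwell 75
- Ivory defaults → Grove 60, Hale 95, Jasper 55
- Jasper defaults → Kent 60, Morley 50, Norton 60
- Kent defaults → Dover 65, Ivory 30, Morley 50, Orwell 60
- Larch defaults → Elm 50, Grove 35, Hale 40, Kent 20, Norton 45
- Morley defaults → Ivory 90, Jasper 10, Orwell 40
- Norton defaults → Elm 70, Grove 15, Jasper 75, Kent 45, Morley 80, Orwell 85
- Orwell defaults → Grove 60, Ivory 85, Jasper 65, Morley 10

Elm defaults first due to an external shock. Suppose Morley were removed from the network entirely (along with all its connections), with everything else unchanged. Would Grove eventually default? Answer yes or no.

yes

With Morley removed:
Round 1 — Elm defaults (initial).
  Dover: +90 → 90 ≥ 80
  Grove: +20 → 20 < 30
  Jasper: +20 → 20 < 80
  Norton: +95 → 95 ≥ 60
Round 2 — Dover, Norton default.
  Grove: +15 → 35 ≥ 30
  Ivory: +50 → 50 ≥ 30
  Jasper: +90+75 → 185 ≥ 80
  Kent: +50+45 → 95 < 100
  Orwell: +85 → 85 ≥ 30
Round 3 — Grove, Ivory, Jasper, Orwell default.
  Hale: +95 → 95 ≥ 70
  Kent: +80+60 → 235 ≥ 100
Round 4 — Hale, Kent default.
No further defaults.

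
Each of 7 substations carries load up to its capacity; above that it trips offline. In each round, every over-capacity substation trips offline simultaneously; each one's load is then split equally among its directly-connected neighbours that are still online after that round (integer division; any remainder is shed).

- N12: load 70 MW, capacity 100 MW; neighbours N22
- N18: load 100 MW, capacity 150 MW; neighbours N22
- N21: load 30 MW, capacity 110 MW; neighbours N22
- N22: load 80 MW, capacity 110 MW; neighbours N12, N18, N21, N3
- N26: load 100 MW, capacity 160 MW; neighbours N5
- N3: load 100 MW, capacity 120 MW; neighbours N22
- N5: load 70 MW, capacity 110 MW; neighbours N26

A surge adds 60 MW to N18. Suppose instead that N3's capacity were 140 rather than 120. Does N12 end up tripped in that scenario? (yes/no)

With N3's capacity at 140:
Round 1 — N18 at 160 > 150. N18 trips offline.
  N18 sheds 160 MW to N22: 160 each.
    N22: 80+160 = 240 > 110
Round 2 — N22 trips offline.
  N22 sheds 240 MW to N12, N21, N3: 80 each.
    N12: 70+80 = 150 > 100
    N21: 30+80 = 110 ≤ 110
    N3: 100+80 = 180 > 140
Round 3 — N12, N3 trip offline.
  N12 sheds 150 MW: no online neighbours, lost.
  N3 sheds 180 MW: no online neighbours, lost.
No further trips.

yes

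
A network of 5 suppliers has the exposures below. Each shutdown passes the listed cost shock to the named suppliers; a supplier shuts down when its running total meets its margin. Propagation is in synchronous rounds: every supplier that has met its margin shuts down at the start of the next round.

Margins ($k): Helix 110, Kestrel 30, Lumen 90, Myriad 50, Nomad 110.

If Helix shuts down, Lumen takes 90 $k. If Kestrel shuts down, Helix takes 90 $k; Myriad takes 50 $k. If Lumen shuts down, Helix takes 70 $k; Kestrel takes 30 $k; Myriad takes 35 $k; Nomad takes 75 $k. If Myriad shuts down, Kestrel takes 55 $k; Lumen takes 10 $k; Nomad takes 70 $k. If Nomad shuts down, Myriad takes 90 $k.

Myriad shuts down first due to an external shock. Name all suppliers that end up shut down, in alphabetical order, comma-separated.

Kestrel, Myriad

Round 1 — Myriad shuts down (initial).
  Kestrel: +55 → 55 ≥ 30
  Lumen: +10 → 10 < 90
  Nomad: +70 → 70 < 110
Round 2 — Kestrel shuts down.
  Helix: +90 → 90 < 110
No further shutdowns.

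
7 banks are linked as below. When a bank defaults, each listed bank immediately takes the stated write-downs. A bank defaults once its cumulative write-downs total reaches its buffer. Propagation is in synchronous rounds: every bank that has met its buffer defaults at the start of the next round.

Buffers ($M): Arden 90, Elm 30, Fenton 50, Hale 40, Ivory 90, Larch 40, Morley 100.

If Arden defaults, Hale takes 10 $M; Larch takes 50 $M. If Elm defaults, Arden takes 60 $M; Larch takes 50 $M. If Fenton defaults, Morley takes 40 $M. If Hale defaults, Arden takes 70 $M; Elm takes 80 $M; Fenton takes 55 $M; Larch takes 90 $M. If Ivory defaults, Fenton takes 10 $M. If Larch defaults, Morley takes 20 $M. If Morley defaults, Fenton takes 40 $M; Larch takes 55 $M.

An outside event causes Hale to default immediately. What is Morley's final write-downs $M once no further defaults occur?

Round 1 — Hale defaults (initial).
  Arden: +70 → 70 < 90
  Elm: +80 → 80 ≥ 30
  Fenton: +55 → 55 ≥ 50
  Larch: +90 → 90 ≥ 40
Round 2 — Elm, Fenton, Larch default.
  Arden: +60 → 130 ≥ 90
  Morley: +40+20 → 60 < 100
Round 3 — Arden defaults.
No further defaults.

60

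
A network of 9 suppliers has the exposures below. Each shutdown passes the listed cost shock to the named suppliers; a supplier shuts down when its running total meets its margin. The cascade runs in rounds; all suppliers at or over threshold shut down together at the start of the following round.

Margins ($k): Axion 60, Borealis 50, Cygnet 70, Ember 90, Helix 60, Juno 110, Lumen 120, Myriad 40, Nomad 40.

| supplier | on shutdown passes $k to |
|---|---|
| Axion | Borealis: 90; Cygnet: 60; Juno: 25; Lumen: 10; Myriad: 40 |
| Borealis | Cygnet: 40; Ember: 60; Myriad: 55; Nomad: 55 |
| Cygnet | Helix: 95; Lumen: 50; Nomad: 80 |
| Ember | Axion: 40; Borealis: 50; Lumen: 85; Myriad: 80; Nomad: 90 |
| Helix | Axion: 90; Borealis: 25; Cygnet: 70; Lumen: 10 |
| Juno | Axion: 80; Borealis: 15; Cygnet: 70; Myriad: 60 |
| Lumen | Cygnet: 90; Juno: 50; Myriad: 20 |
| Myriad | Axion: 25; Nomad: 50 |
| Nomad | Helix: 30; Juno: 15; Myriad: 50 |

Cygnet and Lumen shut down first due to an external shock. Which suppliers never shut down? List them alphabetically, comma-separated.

Round 1 — Cygnet, Lumen shut down (initial).
  Helix: +95 → 95 ≥ 60
  Juno: +50 → 50 < 110
  Myriad: +20 → 20 < 40
  Nomad: +80 → 80 ≥ 40
Round 2 — Helix, Nomad shut down.
  Axion: +90 → 90 ≥ 60
  Borealis: +25 → 25 < 50
  Juno: +15 → 65 < 110
  Myriad: +50 → 70 ≥ 40
Round 3 — Axion, Myriad shut down.
  Borealis: +90 → 115 ≥ 50
  Juno: +25 → 90 < 110
Round 4 — Borealis shuts down.
  Ember: +60 → 60 < 90
No further shutdowns.

Ember, Juno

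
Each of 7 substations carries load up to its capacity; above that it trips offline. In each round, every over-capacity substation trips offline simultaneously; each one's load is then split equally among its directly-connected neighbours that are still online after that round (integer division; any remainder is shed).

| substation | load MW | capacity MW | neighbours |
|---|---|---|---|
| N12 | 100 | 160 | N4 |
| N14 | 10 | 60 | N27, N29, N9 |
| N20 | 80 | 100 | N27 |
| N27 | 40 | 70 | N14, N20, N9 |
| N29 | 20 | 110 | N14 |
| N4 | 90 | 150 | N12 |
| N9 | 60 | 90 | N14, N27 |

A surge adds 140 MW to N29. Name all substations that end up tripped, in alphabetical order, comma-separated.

N14, N20, N27, N29, N9

Round 1 — N29 at 160 > 110. N29 trips offline.
  N29 sheds 160 MW to N14: 160 each.
    N14: 10+160 = 170 > 60
Round 2 — N14 trips offline.
  N14 sheds 170 MW to N27, N9: 85 each.
    N27: 40+85 = 125 > 70
    N9: 60+85 = 145 > 90
Round 3 — N27, N9 trip offline.
  N27 sheds 125 MW to N20: 125 each.
    N20: 80+125 = 205 > 100
  N9 sheds 145 MW: no online neighbours, lost.
Round 4 — N20 trips offline.
  N20 sheds 205 MW: no online neighbours, lost.
No further trips.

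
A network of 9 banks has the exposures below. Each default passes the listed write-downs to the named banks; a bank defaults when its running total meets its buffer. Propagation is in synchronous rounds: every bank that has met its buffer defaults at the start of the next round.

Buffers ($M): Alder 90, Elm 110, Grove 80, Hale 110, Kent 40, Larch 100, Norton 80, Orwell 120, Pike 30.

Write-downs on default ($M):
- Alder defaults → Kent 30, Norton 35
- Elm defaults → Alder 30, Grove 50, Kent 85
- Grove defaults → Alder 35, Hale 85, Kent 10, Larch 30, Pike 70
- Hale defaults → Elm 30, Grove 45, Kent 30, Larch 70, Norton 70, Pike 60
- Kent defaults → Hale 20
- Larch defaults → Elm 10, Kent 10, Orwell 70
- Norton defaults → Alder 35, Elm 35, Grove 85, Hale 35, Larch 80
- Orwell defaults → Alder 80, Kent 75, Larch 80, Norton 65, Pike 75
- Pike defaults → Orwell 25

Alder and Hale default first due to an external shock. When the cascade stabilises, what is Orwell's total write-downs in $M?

95

Round 1 — Alder, Hale default (initial).
  Elm: +30 → 30 < 110
  Grove: +45 → 45 < 80
  Kent: +30+30 → 60 ≥ 40
  Larch: +70 → 70 < 100
  Norton: +35+70 → 105 ≥ 80
  Pike: +60 → 60 ≥ 30
Round 2 — Kent, Norton, Pike default.
  Elm: +35 → 65 < 110
  Grove: +85 → 130 ≥ 80
  Larch: +80 → 150 ≥ 100
  Orwell: +25 → 25 < 120
Round 3 — Grove, Larch default.
  Elm: +10 → 75 < 110
  Orwell: +70 → 95 < 120
No further defaults.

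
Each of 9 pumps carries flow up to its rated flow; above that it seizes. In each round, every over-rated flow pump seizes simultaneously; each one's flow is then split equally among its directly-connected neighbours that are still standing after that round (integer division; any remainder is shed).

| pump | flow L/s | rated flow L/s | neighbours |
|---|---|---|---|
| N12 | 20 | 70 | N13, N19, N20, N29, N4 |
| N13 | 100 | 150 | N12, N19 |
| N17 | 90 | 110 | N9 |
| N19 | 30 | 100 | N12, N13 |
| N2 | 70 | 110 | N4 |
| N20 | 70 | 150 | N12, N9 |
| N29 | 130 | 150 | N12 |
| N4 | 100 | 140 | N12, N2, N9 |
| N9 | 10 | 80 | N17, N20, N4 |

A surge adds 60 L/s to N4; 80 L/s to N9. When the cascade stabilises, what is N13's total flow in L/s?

Round 1 — N4 at 160 > 140; N9 at 90 > 80. N4, N9 seize.
  N4 sheds 160 L/s to N12, N2: 80 each.
    N12: 20+80 = 100 > 70
    N2: 70+80 = 150 > 110
  N9 sheds 90 L/s to N17, N20: 45 each.
    N17: 90+45 = 135 > 110
    N20: 70+45 = 115 ≤ 150
Round 2 — N12, N17, N2 seize.
  N12 sheds 100 L/s to N13, N19, N20, N29: 25 each.
    N13: 100+25 = 125 ≤ 150
    N19: 30+25 = 55 ≤ 100
    N20: 115+25 = 140 ≤ 150
    N29: 130+25 = 155 > 150
  N17 sheds 135 L/s: no online neighbours, lost.
  N2 sheds 150 L/s: no online neighbours, lost.
Round 3 — N29 seizes.
  N29 sheds 155 L/s: no online neighbours, lost.
No further seizures.

125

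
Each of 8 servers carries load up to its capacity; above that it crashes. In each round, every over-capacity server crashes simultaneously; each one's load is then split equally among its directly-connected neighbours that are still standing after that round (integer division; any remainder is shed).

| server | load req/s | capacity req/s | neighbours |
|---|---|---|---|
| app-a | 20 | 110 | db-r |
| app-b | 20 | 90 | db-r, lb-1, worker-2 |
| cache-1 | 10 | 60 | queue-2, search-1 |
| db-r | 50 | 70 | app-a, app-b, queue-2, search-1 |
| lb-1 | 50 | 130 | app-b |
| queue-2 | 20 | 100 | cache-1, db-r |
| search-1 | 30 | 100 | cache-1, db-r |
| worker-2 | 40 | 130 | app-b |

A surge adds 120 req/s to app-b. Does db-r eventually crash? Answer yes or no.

yes

Round 1 — app-b at 140 > 90. app-b crashes.
  app-b sheds 140 req/s to db-r, lb-1, worker-2: 46 each (2 lost).
    db-r: 50+46 = 96 > 70
    lb-1: 50+46 = 96 ≤ 130
    worker-2: 40+46 = 86 ≤ 130
Round 2 — db-r crashes.
  db-r sheds 96 req/s to app-a, queue-2, search-1: 32 each.
    app-a: 20+32 = 52 ≤ 110
    queue-2: 20+32 = 52 ≤ 100
    search-1: 30+32 = 62 ≤ 100
No further crashes.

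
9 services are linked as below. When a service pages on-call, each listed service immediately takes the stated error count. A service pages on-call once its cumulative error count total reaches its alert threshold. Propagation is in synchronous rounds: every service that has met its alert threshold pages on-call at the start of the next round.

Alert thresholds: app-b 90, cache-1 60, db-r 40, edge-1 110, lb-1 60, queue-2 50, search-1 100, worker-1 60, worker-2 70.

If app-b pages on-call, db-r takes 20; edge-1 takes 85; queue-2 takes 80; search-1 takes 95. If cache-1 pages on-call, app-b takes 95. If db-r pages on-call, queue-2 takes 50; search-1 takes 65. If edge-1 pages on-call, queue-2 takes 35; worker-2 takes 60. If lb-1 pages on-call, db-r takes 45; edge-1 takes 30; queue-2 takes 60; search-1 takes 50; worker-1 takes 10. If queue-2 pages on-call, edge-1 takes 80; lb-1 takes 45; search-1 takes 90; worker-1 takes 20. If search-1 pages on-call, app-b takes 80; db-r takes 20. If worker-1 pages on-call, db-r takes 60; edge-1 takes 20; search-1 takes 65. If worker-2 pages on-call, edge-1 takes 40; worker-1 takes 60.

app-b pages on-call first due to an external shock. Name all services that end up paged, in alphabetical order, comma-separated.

app-b, db-r, edge-1, queue-2, search-1

Round 1 — app-b pages on-call (initial).
  db-r: +20 → 20 < 40
  edge-1: +85 → 85 < 110
  queue-2: +80 → 80 ≥ 50
  search-1: +95 → 95 < 100
Round 2 — queue-2 pages on-call.
  edge-1: +80 → 165 ≥ 110
  lb-1: +45 → 45 < 60
  search-1: +90 → 185 ≥ 100
  worker-1: +20 → 20 < 60
Round 3 — edge-1, search-1 page on-call.
  db-r: +20 → 40 ≥ 40
  worker-2: +60 → 60 < 70
Round 4 — db-r pages on-call.
No further pages.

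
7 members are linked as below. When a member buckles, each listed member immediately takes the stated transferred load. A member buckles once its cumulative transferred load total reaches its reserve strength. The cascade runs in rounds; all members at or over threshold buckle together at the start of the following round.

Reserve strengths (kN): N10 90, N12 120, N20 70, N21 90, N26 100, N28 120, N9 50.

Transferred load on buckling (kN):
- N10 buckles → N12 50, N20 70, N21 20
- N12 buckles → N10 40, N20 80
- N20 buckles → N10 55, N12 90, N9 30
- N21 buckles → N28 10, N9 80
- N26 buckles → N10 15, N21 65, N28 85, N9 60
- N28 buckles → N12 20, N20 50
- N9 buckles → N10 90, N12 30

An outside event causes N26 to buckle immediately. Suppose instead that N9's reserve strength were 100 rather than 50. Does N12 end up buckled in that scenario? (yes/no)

no

With N9's reserve strength at 100:
Round 1 — N26 buckles (initial).
  N10: +15 → 15 < 90
  N21: +65 → 65 < 90
  N28: +85 → 85 < 120
  N9: +60 → 60 < 100
No further bucklings.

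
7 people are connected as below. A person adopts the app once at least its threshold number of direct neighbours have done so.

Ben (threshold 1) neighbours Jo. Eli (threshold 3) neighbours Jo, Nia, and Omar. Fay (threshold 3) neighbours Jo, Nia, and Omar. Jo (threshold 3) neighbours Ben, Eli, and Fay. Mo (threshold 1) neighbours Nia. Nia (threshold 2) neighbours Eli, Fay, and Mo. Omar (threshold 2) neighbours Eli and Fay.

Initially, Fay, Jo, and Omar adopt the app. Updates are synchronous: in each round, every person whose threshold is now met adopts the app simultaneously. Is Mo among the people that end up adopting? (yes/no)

Round 1 — Fay, Jo, Omar adopt the app (initial).
Round 2 — checking thresholds:
  Ben: 1 of 1 neighbours ≥ 1, adopts the app.
  Eli: 2 of 3 neighbours < 3, holds.
  Nia: 1 of 3 neighbours < 2, holds.
Round 3 — no new adoptions; cascade stops.

no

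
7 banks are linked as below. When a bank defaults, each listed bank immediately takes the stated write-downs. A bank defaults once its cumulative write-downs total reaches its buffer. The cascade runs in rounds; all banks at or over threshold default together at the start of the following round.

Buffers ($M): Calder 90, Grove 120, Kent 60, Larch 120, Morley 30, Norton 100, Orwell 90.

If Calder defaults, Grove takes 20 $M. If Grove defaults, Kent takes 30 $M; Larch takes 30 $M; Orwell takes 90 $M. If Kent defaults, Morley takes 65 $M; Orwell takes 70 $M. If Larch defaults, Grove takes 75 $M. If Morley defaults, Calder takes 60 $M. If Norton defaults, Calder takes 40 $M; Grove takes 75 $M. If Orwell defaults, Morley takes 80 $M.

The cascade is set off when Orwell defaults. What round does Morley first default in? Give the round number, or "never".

2

Round 1 — Orwell defaults (initial).
  Morley: +80 → 80 ≥ 30
Round 2 — Morley defaults.
  Calder: +60 → 60 < 90
No further defaults.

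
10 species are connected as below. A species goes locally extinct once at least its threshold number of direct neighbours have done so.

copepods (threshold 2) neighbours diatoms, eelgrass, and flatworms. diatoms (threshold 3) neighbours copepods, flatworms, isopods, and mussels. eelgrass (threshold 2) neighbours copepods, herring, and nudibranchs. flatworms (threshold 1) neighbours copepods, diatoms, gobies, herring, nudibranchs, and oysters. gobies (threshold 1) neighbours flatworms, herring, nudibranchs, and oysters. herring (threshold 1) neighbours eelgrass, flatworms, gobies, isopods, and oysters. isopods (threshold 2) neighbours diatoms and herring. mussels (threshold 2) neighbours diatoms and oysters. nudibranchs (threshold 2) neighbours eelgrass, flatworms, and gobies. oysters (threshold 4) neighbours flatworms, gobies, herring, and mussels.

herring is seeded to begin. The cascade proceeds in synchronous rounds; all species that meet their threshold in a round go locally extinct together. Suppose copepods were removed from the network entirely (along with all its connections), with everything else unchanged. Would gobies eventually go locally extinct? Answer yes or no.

yes

With copepods removed:
Round 1 — herring goes locally extinct (initial).
Round 2 — checking thresholds:
  eelgrass: 1 of 2 neighbours < 2, below threshold.
  flatworms: 1 of 5 neighbours ≥ 1, goes locally extinct.
  gobies: 1 of 4 neighbours ≥ 1, goes locally extinct.
  isopods: 1 of 2 neighbours < 2, below threshold.
  oysters: 1 of 4 neighbours < 4, below threshold.
Round 3 — checking thresholds:
  diatoms: 1 of 3 neighbours < 3, below threshold.
  eelgrass: 1 of 2 neighbours < 2, below threshold.
  isopods: 1 of 2 neighbours < 2, below threshold.
  nudibranchs: 2 of 3 neighbours ≥ 2, goes locally extinct.
  oysters: 3 of 4 neighbours < 4, below threshold.
Round 4 — checking thresholds:
  diatoms: 1 of 3 neighbours < 3, below threshold.
  eelgrass: 2 of 2 neighbours ≥ 2, goes locally extinct.
  isopods: 1 of 2 neighbours < 2, below threshold.
  oysters: 3 of 4 neighbours < 4, below threshold.
Round 5 — no new extinctions; cascade stops.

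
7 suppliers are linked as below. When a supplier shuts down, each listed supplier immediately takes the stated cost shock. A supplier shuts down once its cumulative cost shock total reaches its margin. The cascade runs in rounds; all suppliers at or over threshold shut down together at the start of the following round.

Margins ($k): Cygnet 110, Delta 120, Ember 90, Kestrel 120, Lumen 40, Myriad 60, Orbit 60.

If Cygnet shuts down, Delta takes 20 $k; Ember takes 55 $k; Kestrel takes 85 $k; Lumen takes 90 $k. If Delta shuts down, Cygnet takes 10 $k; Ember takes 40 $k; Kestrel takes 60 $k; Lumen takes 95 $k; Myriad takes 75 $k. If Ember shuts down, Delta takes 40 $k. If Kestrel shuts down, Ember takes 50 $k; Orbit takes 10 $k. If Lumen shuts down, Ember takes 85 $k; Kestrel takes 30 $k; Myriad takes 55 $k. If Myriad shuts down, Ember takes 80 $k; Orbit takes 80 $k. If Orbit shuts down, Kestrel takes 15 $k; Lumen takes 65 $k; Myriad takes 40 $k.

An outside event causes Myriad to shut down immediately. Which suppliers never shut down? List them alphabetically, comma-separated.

Cygnet, Delta, Kestrel

Round 1 — Myriad shuts down (initial).
  Ember: +80 → 80 < 90
  Orbit: +80 → 80 ≥ 60
Round 2 — Orbit shuts down.
  Kestrel: +15 → 15 < 120
  Lumen: +65 → 65 ≥ 40
Round 3 — Lumen shuts down.
  Ember: +85 → 165 ≥ 90
  Kestrel: +30 → 45 < 120
Round 4 — Ember shuts down.
  Delta: +40 → 40 < 120
No further shutdowns.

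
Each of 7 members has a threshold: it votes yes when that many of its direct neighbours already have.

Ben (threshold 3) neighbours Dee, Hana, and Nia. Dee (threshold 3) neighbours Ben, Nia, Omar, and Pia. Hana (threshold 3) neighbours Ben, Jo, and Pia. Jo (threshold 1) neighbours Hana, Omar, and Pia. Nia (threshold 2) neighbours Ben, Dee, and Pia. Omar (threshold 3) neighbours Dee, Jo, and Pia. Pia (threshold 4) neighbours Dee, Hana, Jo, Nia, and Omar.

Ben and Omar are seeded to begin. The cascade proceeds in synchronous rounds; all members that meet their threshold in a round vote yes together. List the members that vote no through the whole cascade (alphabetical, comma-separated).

Round 1 — Ben, Omar vote yes (initial).
Round 2 — checking thresholds:
  Dee: 2 of 4 neighbours < 3, below threshold.
  Hana: 1 of 3 neighbours < 3, below threshold.
  Jo: 1 of 3 neighbours ≥ 1, votes yes.
  Nia: 1 of 3 neighbours < 2, below threshold.
  Pia: 1 of 5 neighbours < 4, below threshold.
Round 3 — no new yes votes; cascade stops.

Dee, Hana, Nia, Pia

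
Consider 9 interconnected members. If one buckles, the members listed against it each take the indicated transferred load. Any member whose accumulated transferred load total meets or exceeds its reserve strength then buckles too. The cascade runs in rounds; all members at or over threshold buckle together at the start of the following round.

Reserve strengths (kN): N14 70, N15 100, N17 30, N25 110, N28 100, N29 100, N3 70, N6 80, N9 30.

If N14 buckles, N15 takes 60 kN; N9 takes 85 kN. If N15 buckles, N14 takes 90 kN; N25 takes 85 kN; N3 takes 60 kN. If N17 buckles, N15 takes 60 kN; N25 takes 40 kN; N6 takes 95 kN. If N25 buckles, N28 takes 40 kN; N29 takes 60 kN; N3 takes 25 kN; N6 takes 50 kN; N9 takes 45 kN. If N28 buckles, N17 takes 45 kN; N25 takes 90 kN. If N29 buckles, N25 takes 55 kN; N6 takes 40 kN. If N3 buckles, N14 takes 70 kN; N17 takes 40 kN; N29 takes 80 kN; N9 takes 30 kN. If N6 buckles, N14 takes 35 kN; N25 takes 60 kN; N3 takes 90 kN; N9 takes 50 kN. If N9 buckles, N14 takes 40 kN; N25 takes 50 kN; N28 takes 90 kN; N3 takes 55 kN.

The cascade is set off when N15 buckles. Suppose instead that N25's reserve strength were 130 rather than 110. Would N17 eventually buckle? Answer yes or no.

yes

With N25's reserve strength at 130:
Round 1 — N15 buckles (initial).
  N14: +90 → 90 ≥ 70
  N25: +85 → 85 < 130
  N3: +60 → 60 < 70
Round 2 — N14 buckles.
  N9: +85 → 85 ≥ 30
Round 3 — N9 buckles.
  N25: +50 → 135 ≥ 130
  N28: +90 → 90 < 100
  N3: +55 → 115 ≥ 70
Round 4 — N25, N3 buckle.
  N17: +40 → 40 ≥ 30
  N28: +40 → 130 ≥ 100
  N29: +60+80 → 140 ≥ 100
  N6: +50 → 50 < 80
Round 5 — N17, N28, N29 buckle.
  N6: +95+40 → 185 ≥ 80
Round 6 — N6 buckles.
No further bucklings.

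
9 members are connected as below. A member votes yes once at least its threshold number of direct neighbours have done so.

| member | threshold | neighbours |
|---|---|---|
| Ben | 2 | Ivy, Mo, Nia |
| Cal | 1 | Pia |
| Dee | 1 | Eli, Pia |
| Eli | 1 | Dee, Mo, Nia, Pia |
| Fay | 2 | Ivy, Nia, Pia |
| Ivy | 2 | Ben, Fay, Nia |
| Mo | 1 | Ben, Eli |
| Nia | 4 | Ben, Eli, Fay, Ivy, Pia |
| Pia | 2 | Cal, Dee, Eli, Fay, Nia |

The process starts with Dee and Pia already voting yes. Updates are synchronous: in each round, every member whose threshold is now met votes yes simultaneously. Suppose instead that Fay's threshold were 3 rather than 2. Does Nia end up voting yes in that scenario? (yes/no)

With Fay's threshold at 3:
Round 1 — Dee, Pia vote yes (initial).
Round 2 — checking thresholds:
  Cal: 1 of 1 neighbours ≥ 1, votes yes.
  Eli: 2 of 4 neighbours ≥ 1, votes yes.
  Fay: 1 of 3 neighbours < 3, not yet.
  Nia: 1 of 5 neighbours < 4, not yet.
Round 3 — checking thresholds:
  Fay: 1 of 3 neighbours < 3, not yet.
  Mo: 1 of 2 neighbours ≥ 1, votes yes.
  Nia: 2 of 5 neighbours < 4, not yet.
Round 4 — no new yes votes; cascade stops.

no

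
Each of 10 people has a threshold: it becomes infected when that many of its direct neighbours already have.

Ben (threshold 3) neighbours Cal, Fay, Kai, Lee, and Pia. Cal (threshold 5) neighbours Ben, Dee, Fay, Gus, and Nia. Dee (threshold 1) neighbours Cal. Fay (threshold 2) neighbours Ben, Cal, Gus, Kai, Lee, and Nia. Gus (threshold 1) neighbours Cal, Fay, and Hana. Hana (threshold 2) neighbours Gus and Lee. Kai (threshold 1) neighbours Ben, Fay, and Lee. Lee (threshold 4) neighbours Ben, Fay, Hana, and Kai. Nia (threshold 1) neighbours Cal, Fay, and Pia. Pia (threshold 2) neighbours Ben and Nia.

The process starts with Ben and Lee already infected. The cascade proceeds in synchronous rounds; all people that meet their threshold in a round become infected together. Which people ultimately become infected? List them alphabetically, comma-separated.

Round 1 — Ben, Lee become infected (initial).
Round 2 — checking thresholds:
  Cal: 1 of 5 neighbours < 5, below threshold.
  Fay: 2 of 6 neighbours ≥ 2, becomes infected.
  Hana: 1 of 2 neighbours < 2, below threshold.
  Kai: 2 of 3 neighbours ≥ 1, becomes infected.
  Pia: 1 of 2 neighbours < 2, below threshold.
Round 3 — checking thresholds:
  Cal: 2 of 5 neighbours < 5, below threshold.
  Gus: 1 of 3 neighbours ≥ 1, becomes infected.
  Hana: 1 of 2 neighbours < 2, below threshold.
  Nia: 1 of 3 neighbours ≥ 1, becomes infected.
  Pia: 1 of 2 neighbours < 2, below threshold.
Round 4 — checking thresholds:
  Cal: 4 of 5 neighbours < 5, below threshold.
  Hana: 2 of 2 neighbours ≥ 2, becomes infected.
  Pia: 2 of 2 neighbours ≥ 2, becomes infected.
Round 5 — no new infections; cascade stops.

Ben, Fay, Gus, Hana, Kai, Lee, Nia, Pia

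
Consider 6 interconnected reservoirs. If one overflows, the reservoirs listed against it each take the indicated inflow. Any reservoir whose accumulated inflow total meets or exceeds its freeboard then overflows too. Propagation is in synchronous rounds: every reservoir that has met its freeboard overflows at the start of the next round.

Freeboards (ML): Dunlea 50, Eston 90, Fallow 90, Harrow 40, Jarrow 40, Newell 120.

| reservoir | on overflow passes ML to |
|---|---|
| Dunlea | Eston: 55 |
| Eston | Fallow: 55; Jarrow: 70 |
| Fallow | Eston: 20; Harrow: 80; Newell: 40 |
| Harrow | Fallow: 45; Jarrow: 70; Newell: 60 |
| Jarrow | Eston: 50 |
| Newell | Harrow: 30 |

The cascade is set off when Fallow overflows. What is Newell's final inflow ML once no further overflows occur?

Round 1 — Fallow overflows (initial).
  Eston: +20 → 20 < 90
  Harrow: +80 → 80 ≥ 40
  Newell: +40 → 40 < 120
Round 2 — Harrow overflows.
  Jarrow: +70 → 70 ≥ 40
  Newell: +60 → 100 < 120
Round 3 — Jarrow overflows.
  Eston: +50 → 70 < 90
No further overflows.

100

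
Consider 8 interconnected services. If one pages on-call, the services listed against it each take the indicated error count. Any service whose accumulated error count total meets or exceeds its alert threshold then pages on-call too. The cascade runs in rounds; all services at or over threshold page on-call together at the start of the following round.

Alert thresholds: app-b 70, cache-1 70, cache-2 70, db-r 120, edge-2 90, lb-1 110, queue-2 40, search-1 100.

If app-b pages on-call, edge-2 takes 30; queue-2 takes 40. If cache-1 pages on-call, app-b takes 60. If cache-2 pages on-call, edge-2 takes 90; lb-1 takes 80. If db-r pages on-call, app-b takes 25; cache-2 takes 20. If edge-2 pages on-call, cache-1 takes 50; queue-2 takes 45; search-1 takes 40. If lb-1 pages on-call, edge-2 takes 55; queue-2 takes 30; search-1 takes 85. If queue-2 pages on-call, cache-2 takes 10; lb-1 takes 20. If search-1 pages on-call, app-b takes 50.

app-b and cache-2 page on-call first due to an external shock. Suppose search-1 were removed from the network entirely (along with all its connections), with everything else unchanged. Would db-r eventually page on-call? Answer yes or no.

With search-1 removed:
Round 1 — app-b, cache-2 page on-call (initial).
  edge-2: +30+90 → 120 ≥ 90
  lb-1: +80 → 80 < 110
  queue-2: +40 → 40 ≥ 40
Round 2 — edge-2, queue-2 page on-call.
  cache-1: +50 → 50 < 70
  lb-1: +20 → 100 < 110
No further pages.

no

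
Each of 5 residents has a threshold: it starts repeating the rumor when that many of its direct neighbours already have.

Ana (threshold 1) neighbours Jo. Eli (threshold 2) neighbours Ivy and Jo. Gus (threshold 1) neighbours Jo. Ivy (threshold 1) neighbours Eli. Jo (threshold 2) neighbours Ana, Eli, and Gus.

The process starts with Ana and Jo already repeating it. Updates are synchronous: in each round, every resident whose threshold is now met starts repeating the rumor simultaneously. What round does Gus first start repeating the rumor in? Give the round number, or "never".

2

Round 1 — Ana, Jo start repeating the rumor (initial).
Round 2 — checking thresholds:
  Eli: 1 of 2 neighbours < 2, holds.
  Gus: 1 of 1 neighbours ≥ 1, starts repeating the rumor.
Round 3 — no new spreads; cascade stops.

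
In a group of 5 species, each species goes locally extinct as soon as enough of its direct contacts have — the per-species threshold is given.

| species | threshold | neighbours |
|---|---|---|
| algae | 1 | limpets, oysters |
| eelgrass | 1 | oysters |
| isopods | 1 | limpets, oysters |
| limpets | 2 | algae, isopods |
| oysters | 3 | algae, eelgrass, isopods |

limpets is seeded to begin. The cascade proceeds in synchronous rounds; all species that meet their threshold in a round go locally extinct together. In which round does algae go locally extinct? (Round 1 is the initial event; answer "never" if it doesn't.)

Round 1 — limpets goes locally extinct (initial).
Round 2 — checking thresholds:
  algae: 1 of 2 neighbours ≥ 1, goes locally extinct.
  isopods: 1 of 2 neighbours ≥ 1, goes locally extinct.
Round 3 — no new extinctions; cascade stops.

2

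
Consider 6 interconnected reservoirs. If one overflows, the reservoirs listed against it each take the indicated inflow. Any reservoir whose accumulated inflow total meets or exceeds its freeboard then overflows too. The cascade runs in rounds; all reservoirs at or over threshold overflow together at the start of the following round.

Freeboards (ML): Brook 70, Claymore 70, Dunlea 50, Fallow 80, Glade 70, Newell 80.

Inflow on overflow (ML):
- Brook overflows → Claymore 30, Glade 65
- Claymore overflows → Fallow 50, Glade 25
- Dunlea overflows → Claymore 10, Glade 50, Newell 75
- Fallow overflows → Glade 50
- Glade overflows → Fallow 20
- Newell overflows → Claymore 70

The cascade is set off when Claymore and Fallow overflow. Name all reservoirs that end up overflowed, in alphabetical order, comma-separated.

Round 1 — Claymore, Fallow overflow (initial).
  Glade: +25+50 → 75 ≥ 70
Round 2 — Glade overflows.
No further overflows.

Claymore, Fallow, Glade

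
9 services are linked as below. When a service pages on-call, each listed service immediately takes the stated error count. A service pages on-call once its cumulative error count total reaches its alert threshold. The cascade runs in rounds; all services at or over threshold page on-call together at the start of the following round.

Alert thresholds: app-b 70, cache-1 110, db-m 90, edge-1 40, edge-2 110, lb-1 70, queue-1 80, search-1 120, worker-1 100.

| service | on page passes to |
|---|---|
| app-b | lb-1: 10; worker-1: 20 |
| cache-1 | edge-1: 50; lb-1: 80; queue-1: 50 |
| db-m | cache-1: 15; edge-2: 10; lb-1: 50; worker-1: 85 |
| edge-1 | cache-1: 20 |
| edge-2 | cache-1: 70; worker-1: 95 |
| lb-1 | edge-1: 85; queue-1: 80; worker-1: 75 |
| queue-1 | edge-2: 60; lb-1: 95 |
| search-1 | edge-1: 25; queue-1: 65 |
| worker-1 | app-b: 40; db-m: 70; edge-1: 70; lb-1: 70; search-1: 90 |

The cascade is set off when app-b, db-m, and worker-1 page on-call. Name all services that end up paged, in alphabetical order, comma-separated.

app-b, db-m, edge-1, lb-1, queue-1, worker-1

Round 1 — app-b, db-m, worker-1 page on-call (initial).
  cache-1: +15 → 15 < 110
  edge-1: +70 → 70 ≥ 40
  edge-2: +10 → 10 < 110
  lb-1: +10+50+70 → 130 ≥ 70
  search-1: +90 → 90 < 120
Round 2 — edge-1, lb-1 page on-call.
  cache-1: +20 → 35 < 110
  queue-1: +80 → 80 ≥ 80
Round 3 — queue-1 pages on-call.
  edge-2: +60 → 70 < 110
No further pages.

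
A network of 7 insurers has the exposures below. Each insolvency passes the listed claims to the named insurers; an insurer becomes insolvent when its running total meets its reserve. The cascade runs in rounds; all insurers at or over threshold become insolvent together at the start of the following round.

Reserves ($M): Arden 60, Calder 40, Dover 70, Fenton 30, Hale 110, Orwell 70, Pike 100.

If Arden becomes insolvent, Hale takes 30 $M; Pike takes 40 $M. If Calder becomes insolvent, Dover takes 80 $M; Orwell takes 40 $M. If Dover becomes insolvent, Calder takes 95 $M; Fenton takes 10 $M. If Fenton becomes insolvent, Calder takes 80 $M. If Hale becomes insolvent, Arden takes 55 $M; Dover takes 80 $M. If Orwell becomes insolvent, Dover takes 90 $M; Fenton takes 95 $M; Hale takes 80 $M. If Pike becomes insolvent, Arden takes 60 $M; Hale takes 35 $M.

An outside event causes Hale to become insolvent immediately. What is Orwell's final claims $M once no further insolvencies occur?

Round 1 — Hale becomes insolvent (initial).
  Arden: +55 → 55 < 60
  Dover: +80 → 80 ≥ 70
Round 2 — Dover becomes insolvent.
  Calder: +95 → 95 ≥ 40
  Fenton: +10 → 10 < 30
Round 3 — Calder becomes insolvent.
  Orwell: +40 → 40 < 70
No further insolvencies.

40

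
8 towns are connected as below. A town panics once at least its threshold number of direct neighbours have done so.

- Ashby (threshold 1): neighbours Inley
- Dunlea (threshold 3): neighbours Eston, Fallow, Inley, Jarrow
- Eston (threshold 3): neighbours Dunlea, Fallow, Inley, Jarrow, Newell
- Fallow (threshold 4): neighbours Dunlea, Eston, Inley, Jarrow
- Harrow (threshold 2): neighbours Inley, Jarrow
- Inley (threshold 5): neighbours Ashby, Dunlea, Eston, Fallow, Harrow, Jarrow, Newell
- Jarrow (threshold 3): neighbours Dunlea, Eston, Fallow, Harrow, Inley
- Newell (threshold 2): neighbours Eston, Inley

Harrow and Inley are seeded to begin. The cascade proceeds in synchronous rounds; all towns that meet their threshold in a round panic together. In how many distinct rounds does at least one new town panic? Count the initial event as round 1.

2

Round 1 — Harrow, Inley panic (initial).
Round 2 — checking thresholds:
  Ashby: 1 of 1 neighbours ≥ 1, panics.
  Dunlea: 1 of 4 neighbours < 3, holds.
  Eston: 1 of 5 neighbours < 3, holds.
  Fallow: 1 of 4 neighbours < 4, holds.
  Jarrow: 2 of 5 neighbours < 3, holds.
  Newell: 1 of 2 neighbours < 2, holds.
Round 3 — no new panics; cascade stops.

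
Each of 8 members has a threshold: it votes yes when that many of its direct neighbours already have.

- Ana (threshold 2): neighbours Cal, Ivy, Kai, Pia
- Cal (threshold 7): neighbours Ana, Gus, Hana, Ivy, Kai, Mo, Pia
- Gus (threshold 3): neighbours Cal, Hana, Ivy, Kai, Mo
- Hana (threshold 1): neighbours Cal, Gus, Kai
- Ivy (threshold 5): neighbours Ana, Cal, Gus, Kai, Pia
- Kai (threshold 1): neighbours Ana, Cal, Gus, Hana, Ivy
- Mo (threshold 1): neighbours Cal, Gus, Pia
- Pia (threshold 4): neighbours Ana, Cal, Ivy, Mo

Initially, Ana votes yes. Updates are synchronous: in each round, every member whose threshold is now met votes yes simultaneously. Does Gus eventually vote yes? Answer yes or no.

no

Round 1 — Ana votes yes (initial).
Round 2 — checking thresholds:
  Cal: 1 of 7 neighbours < 7, not yet.
  Ivy: 1 of 5 neighbours < 5, not yet.
  Kai: 1 of 5 neighbours ≥ 1, votes yes.
  Pia: 1 of 4 neighbours < 4, not yet.
Round 3 — checking thresholds:
  Cal: 2 of 7 neighbours < 7, not yet.
  Gus: 1 of 5 neighbours < 3, not yet.
  Hana: 1 of 3 neighbours ≥ 1, votes yes.
  Ivy: 2 of 5 neighbours < 5, not yet.
  Pia: 1 of 4 neighbours < 4, not yet.
Round 4 — no new yes votes; cascade stops.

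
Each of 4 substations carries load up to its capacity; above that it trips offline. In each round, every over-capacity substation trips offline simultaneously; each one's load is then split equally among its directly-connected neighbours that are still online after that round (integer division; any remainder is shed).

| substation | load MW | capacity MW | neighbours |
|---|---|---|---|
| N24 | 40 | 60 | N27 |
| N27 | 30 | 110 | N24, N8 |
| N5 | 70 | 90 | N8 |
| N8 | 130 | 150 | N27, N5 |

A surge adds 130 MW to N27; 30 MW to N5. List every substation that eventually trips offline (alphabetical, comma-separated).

Round 1 — N27 at 160 > 110; N5 at 100 > 90. N27, N5 trip offline.
  N27 sheds 160 MW to N24, N8: 80 each.
    N24: 40+80 = 120 > 60
    N8: 130+80 = 210 > 150
  N5 sheds 100 MW to N8: 100 each.
    N8: 210+100 = 310 > 150
Round 2 — N24, N8 trip offline.
  N24 sheds 120 MW: no online neighbours, lost.
  N8 sheds 310 MW: no online neighbours, lost.
No further trips.

N24, N27, N5, N8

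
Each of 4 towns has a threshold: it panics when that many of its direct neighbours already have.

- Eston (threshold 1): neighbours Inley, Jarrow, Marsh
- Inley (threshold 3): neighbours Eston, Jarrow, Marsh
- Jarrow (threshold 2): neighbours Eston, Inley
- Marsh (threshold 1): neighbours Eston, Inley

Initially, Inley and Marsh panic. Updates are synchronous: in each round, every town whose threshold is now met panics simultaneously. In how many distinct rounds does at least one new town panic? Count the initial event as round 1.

Round 1 — Inley, Marsh panic (initial).
Round 2 — checking thresholds:
  Eston: 2 of 3 neighbours ≥ 1, panics.
  Jarrow: 1 of 2 neighbours < 2, not yet.
Round 3 — checking thresholds:
  Jarrow: 2 of 2 neighbours ≥ 2, panics.
Round 4 — no new panics; cascade stops.

3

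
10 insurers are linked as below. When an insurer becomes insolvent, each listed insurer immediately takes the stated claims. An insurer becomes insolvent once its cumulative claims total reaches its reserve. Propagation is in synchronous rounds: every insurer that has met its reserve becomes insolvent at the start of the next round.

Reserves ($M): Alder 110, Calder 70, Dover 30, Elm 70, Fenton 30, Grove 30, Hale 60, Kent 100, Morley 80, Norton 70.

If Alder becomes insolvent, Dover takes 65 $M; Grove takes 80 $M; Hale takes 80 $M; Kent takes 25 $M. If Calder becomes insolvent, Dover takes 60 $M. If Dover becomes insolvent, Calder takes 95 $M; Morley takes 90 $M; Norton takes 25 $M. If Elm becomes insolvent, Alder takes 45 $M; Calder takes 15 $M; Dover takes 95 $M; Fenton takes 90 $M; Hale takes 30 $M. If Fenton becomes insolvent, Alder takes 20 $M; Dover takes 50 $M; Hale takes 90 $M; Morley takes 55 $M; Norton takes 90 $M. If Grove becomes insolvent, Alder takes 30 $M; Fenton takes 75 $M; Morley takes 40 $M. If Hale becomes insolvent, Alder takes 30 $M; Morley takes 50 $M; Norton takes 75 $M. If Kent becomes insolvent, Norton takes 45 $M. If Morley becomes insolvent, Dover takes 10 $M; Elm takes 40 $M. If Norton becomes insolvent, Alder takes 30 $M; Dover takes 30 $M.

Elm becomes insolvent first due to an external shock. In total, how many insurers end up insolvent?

9

Round 1 — Elm becomes insolvent (initial).
  Alder: +45 → 45 < 110
  Calder: +15 → 15 < 70
  Dover: +95 → 95 ≥ 30
  Fenton: +90 → 90 ≥ 30
  Hale: +30 → 30 < 60
Round 2 — Dover, Fenton become insolvent.
  Alder: +20 → 65 < 110
  Calder: +95 → 110 ≥ 70
  Hale: +90 → 120 ≥ 60
  Morley: +90+55 → 145 ≥ 80
  Norton: +25+90 → 115 ≥ 70
Round 3 — Calder, Hale, Morley, Norton become insolvent.
  Alder: +30+30 → 125 ≥ 110
Round 4 — Alder becomes insolvent.
  Grove: +80 → 80 ≥ 30
  Kent: +25 → 25 < 100
Round 5 — Grove becomes insolvent.
No further insolvencies.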